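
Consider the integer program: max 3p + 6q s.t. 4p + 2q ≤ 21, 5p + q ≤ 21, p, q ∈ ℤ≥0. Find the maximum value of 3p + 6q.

60

(p,q)=(0,10): 4·0+2·10=20≤21, 5·0+1·10=10≤21, objective 60.
(p,q)=(0,9): 4·0+2·9=18≤21, 5·0+1·9=9≤21, objective 54.
Maximum is 60 at (p,q)=(0,10).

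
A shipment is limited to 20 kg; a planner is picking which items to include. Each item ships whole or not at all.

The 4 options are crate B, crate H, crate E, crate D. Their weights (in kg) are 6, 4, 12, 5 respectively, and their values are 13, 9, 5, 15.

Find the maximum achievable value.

37

Allowing fractional choices, the relaxed optimum would be about 39.1, but items are indivisible.
crate B + crate H + crate D: weight 6 + 4 + 5 = 15 ≤ 20, value 13 + 9 + 15 = 37.
crate B + crate D: weight 6 + 5 = 11 ≤ 20, value 13 + 15 = 28.
crate H + crate D: weight 4 + 5 = 9 ≤ 20, value 9 + 15 = 24.
Best is crate B, crate H, and crate D with total value 37.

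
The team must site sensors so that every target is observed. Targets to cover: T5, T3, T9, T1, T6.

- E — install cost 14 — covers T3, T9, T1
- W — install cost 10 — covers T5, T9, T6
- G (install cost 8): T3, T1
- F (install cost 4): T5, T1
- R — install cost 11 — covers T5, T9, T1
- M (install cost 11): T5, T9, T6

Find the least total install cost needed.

18

The greedy cost-per-new-target heuristic would pick F, W, and G for 22, but a cheaper cover exists.
Choose W and G: together they cover T5, T3, T9, T1, T6 — every target.
Total install cost: 10 + 8 = 18.
No cover costs less than 18.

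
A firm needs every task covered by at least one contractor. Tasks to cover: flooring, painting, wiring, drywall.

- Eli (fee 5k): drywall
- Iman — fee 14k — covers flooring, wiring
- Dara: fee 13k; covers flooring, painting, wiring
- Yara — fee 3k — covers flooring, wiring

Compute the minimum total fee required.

The greedy cost-per-new-task heuristic would pick Yara, Eli, and Dara for 21, but a cheaper cover exists.
Choose Eli and Dara: together they cover flooring, painting, wiring, drywall — every task.
Total fee: 5 + 13 = 18.
No cover costs less than 18.

18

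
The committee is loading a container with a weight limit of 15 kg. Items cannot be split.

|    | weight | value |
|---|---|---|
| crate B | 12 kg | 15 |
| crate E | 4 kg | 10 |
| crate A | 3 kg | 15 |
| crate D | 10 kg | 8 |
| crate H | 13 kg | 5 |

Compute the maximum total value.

30

This is an integer program with binary decision variables.
crate B + crate A: weight 12 + 3 = 15 ≤ 15, value 15 + 15 = 30.
crate E + crate A: weight 4 + 3 = 7 ≤ 15, value 10 + 15 = 25.
Best is crate B and crate A with total value 30.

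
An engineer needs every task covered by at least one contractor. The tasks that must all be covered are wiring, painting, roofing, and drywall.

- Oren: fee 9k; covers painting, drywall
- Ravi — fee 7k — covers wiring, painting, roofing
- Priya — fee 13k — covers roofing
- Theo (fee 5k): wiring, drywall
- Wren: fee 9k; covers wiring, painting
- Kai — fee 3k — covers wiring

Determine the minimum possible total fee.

12

Choose Ravi and Theo: together they cover wiring, painting, roofing, drywall — every task.
Total fee: 7 + 5 = 12.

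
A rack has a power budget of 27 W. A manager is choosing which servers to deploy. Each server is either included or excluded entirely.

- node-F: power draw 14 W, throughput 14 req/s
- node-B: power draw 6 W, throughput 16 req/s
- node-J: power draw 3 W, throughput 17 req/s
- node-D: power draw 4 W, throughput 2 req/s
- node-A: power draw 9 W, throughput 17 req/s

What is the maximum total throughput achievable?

Take node-B, node-J, node-D, and node-A: power draw 6 + 3 + 4 + 9 = 22 ≤ 27, throughput 16 + 17 + 2 + 17 = 52.
No other feasible combination does better.

52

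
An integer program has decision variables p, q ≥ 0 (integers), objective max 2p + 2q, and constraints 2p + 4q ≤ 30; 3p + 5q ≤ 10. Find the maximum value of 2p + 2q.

6

(p,q)=(3,0): 2·3+4·0=6≤30, 3·3+5·0=9≤10, objective 6.
(p,q)=(2,0): 2·2+4·0=4≤30, 3·2+5·0=6≤10, objective 4.
No feasible integer point exceeds 6.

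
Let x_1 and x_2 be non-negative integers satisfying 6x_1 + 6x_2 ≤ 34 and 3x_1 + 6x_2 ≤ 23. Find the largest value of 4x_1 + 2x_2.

20

The continuous relaxation peaks at (5.67, 0) with value 22.67; rounding to a feasible lattice point costs some objective.
(x_1,x_2)=(5,0): 6·5+6·0=30≤34, 3·5+6·0=15≤23, objective 20.
(x_1,x_2)=(4,1): 6·4+6·1=30≤34, 3·4+6·1=18≤23, objective 18.
Maximum is 20 at (x_1,x_2)=(5,0).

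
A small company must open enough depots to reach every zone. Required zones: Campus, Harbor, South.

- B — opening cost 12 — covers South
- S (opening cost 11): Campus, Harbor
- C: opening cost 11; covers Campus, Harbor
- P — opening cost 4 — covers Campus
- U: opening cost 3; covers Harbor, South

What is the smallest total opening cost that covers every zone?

7

Choose P and U: together they cover Campus, Harbor, South — every zone.
Total opening cost: 4 + 3 = 7.
No cover costs less than 7.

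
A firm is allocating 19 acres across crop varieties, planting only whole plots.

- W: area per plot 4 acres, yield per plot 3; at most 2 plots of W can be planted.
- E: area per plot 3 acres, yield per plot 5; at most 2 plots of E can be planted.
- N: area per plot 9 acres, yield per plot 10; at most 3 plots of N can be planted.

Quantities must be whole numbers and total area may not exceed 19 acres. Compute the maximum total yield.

23

E has the best ratio (5/3); taking only E gives at most 2×5 = 10 (stopped by the supply cap of 2).
Mixing does better — 1×W, 2×E, and 1×N: area 19 ≤ 19, yield 1·3 + 2·5 + 1·10 = 23.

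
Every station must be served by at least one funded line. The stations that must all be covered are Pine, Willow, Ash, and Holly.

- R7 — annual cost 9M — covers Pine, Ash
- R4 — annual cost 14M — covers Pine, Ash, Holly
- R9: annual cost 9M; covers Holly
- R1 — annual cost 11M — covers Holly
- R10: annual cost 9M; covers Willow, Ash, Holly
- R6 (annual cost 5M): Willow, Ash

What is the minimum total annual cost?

18

This is an integer covering problem.
The greedy cost-per-new-station heuristic would pick R6 and R4 for 19, but a cheaper cover exists.
Choose R7 and R10: together they cover Pine, Willow, Ash, Holly — every station.
Total annual cost: 9 + 9 = 18.
No cover costs less than 18.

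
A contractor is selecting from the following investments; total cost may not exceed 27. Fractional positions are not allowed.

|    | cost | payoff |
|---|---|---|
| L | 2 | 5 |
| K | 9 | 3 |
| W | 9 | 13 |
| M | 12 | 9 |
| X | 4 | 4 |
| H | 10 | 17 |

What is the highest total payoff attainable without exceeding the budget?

Treat it as a binary knapsack problem.
Allowing fractional choices, the relaxed optimum would be about 40.5, but investments are indivisible.
L + W + X + H: cost 2 + 9 + 4 + 10 = 25 ≤ 27, payoff 5 + 13 + 4 + 17 = 39.
L + W + H: cost 2 + 9 + 10 = 21 ≤ 27, payoff 5 + 13 + 17 = 35.
Best is L, W, X, and H with total payoff 39.

39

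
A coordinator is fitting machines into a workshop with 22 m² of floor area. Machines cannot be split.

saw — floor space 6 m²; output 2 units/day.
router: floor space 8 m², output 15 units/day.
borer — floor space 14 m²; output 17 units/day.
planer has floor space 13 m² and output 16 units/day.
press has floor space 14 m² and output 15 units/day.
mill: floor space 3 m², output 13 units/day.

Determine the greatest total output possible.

Take router and borer: floor space 8 + 14 = 22 ≤ 22, output 15 + 17 = 32.
No other feasible combination does better.

32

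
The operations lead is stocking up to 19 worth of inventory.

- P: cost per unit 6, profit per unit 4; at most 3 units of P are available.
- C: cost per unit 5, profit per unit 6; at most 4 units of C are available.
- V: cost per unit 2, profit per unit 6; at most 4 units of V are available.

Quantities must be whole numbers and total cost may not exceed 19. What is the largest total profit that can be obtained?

This is a bounded integer knapsack.
2×C and 4×V: cost 18 ≤ 19, profit 2·6 + 4·6 = 36.
1×P, 1×C, and 4×V: cost 19 ≤ 19, profit 1·4 + 1·6 + 4·6 = 34.
Best is 36.

36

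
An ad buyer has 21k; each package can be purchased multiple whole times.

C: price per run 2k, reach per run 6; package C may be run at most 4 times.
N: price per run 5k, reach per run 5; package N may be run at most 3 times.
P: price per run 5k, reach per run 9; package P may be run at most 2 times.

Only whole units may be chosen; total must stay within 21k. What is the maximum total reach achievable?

This is a bounded integer knapsack.
4×C and 2×P: price 18 ≤ 21, reach 4·6 + 2·9 = 42.
3×C, 1×N, and 2×P: price 21 ≤ 21, reach 3·6 + 1·5 + 2·9 = 41.
Best is 42.

42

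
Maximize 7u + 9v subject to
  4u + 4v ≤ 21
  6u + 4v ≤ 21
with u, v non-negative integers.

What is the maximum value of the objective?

45

Relaxing integrality, the LP optimum is 47.25 at (u,v) = (0, 5.25), which is not an integer point.
(u,v)=(0,5): 4·0+4·5=20≤21, 6·0+4·5=20≤21, objective 45.
(u,v)=(0,4): 4·0+4·4=16≤21, 6·0+4·4=16≤21, objective 36.
No feasible integer point exceeds 45.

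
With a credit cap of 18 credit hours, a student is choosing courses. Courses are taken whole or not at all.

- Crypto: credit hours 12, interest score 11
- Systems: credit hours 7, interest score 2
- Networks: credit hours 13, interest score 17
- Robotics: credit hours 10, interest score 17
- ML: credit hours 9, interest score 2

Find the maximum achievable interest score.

19

Allowing fractional choices, the relaxed optimum would be about 27.5, but courses are indivisible.
Systems + Robotics: credit hours 7 + 10 = 17 ≤ 18, interest score 2 + 17 = 19.
Networks: credit hours 13 ≤ 18, interest score 17.
Robotics: credit hours 10 ≤ 18, interest score 17.
Best is Systems and Robotics with total interest score 19.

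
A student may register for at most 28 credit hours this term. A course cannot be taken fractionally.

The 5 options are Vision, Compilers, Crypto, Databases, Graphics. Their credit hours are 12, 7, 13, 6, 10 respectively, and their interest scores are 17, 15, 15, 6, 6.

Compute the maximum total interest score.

38

This is a 0-1 knapsack instance.
Allowing fractional choices, the relaxed optimum would be about 42.4, but courses are indivisible.
Compilers + Crypto + Databases: credit hours 7 + 13 + 6 = 26 ≤ 28, interest score 15 + 15 + 6 = 36.
Vision + Compilers: credit hours 12 + 7 = 19 ≤ 28, interest score 17 + 15 = 32.
Vision + Compilers + Databases: credit hours 12 + 7 + 6 = 25 ≤ 28, interest score 17 + 15 + 6 = 38.
Best is Vision, Compilers, and Databases with total interest score 38.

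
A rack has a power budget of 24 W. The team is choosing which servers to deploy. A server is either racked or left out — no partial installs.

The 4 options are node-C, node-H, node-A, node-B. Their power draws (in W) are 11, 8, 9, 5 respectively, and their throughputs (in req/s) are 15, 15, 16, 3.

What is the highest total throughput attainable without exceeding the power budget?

34

This is a 0-1 knapsack instance.
node-C + node-H + node-B: power draw 11 + 8 + 5 = 24 ≤ 24, throughput 15 + 15 + 3 = 33.
node-H + node-A + node-B: power draw 8 + 9 + 5 = 22 ≤ 24, throughput 15 + 16 + 3 = 34.
Best is node-H, node-A, and node-B with total throughput 34.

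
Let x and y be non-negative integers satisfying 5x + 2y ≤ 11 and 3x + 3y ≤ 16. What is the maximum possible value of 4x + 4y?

The continuous relaxation peaks at (0, 5.33) with value 21.33; rounding to a feasible lattice point costs some objective.
(x,y)=(0,5): 5·0+2·5=10≤11, 3·0+3·5=15≤16, objective 20.
(x,y)=(0,4): 5·0+2·4=8≤11, 3·0+3·4=12≤16, objective 16.
No feasible integer point exceeds 20.

20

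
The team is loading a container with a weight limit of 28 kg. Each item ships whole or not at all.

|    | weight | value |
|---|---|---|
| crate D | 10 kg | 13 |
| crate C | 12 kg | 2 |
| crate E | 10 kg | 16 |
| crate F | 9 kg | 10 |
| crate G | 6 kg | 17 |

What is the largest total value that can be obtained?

Allowing fractional choices, the relaxed optimum would be about 48.2, but items are indivisible.
crate E + crate F + crate G: weight 10 + 9 + 6 = 25 ≤ 28, value 16 + 10 + 17 = 43.
crate D + crate E + crate G: weight 10 + 10 + 6 = 26 ≤ 28, value 13 + 16 + 17 = 46.
Best is crate D, crate E, and crate G with total value 46.

46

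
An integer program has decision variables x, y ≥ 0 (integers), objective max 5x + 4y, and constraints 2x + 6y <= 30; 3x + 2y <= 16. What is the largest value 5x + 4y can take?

The continuous relaxation peaks at (2.57, 4.14) with value 29.43; rounding to a feasible lattice point costs some objective.
(x,y)=(4,2): 2·4+6·2=20≤30, 3·4+2·2=16≤16, objective 28.
(x,y)=(3,3): 2·3+6·3=24≤30, 3·3+2·3=15≤16, objective 27.
Maximum is 28 at (x,y)=(4,2).

28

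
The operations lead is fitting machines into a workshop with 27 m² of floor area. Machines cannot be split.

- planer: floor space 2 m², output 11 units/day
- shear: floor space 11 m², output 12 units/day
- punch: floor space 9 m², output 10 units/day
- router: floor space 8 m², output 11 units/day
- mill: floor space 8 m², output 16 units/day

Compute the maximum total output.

Take planer, punch, router, and mill: floor space 2 + 9 + 8 + 8 = 27 ≤ 27, output 11 + 10 + 11 + 16 = 48.
No other feasible combination does better.

48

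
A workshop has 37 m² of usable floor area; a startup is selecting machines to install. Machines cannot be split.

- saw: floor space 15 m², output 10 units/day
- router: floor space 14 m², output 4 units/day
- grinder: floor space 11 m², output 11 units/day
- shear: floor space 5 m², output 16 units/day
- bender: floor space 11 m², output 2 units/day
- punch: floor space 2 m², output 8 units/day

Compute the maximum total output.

45

Treat it as a binary knapsack problem.
Take saw, grinder, shear, and punch: floor space 15 + 11 + 5 + 2 = 33 ≤ 37, output 10 + 11 + 16 + 8 = 45.
No other feasible combination does better.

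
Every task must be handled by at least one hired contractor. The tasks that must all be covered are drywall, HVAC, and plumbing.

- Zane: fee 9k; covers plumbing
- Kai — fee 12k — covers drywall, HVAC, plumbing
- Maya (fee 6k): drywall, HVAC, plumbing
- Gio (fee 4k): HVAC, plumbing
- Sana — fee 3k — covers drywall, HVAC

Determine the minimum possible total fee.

This is an integer covering problem.
The greedy cost-per-new-task heuristic would pick Sana and Gio for 7, but a cheaper cover exists.
Maya alone covers drywall, HVAC, plumbing — every task.
Total fee: 6.
No cover costs less than 6.

6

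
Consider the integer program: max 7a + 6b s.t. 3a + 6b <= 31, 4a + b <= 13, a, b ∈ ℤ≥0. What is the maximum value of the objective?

38

(a,b)=(2,4): 3·2+6·4=30≤31, 4·2+1·4=12≤13, objective 38.
(a,b)=(2,3): 3·2+6·3=24≤31, 4·2+1·3=11≤13, objective 32.
(a,b)=(1,4): 3·1+6·4=27≤31, 4·1+1·4=8≤13, objective 31.
(a,b)=(1,3): 3·1+6·3=21≤31, 4·1+1·3=7≤13, objective 25.
The best lattice point is (2,4), giving 38.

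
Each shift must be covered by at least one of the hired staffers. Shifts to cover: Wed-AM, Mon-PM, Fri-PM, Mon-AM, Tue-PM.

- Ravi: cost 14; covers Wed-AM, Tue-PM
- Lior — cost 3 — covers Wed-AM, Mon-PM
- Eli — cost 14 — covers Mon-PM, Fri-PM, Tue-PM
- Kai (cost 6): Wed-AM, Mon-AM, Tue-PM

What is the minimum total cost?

20

The greedy cost-per-new-shift heuristic would pick Lior, Kai, and Eli for 23, but a cheaper cover exists.
Choose Eli and Kai: together they cover Wed-AM, Mon-PM, Fri-PM, Mon-AM, Tue-PM — every shift.
Total cost: 14 + 6 = 20.
No cover costs less than 20.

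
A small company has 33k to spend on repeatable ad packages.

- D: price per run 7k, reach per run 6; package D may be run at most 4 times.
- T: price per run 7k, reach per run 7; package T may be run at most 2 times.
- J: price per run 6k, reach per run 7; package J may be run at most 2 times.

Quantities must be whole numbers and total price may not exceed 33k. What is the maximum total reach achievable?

34

Take 1×D, 2×T, and 2×J: price 33 ≤ 33, reach 1·6 + 2·7 + 2·7 = 34.
J has the best ratio (7/6) and is taken to its limit of 2; remaining capacity is filled optimally with the others.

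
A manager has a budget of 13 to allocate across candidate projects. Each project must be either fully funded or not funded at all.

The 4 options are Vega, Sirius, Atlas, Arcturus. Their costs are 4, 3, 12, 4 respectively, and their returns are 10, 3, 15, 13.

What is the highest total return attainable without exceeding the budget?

This is a 0-1 knapsack instance.
Vega + Arcturus: cost 4 + 4 = 8 ≤ 13, return 10 + 13 = 23.
Vega + Sirius + Arcturus: cost 4 + 3 + 4 = 11 ≤ 13, return 10 + 3 + 13 = 26.
Sirius + Arcturus: cost 3 + 4 = 7 ≤ 13, return 3 + 13 = 16.
Best is Vega, Sirius, and Arcturus with total return 26.

26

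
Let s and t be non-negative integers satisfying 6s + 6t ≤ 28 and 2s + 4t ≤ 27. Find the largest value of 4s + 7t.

(s,t)=(0,4): 6·0+6·4=24≤28, 2·0+4·4=16≤27, objective 28.
(s,t)=(1,3): 6·1+6·3=24≤28, 2·1+4·3=14≤27, objective 25.
(s,t)=(0,3): 6·0+6·3=18≤28, 2·0+4·3=12≤27, objective 21.
The best lattice point is (0,4), giving 28.

28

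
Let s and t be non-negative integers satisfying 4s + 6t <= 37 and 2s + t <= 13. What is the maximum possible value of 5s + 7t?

43

(s,t)=(3,4): 4·3+6·4=36≤37, 2·3+1·4=10≤13, objective 43.
(s,t)=(4,3): 4·4+6·3=34≤37, 2·4+1·3=11≤13, objective 41.
(s,t)=(5,2): 4·5+6·2=32≤37, 2·5+1·2=12≤13, objective 39.
No feasible integer point exceeds 43.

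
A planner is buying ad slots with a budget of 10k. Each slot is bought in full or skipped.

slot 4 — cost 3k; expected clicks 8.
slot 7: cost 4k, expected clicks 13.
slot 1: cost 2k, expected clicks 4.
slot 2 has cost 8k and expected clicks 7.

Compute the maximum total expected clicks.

25

Treat it as a binary knapsack problem.
Allowing fractional choices, the relaxed optimum would be about 25.9, but ad slots are indivisible.
slot 4 + slot 7: cost 3 + 4 = 7 ≤ 10, expected clicks 8 + 13 = 21.
slot 4 + slot 7 + slot 1: cost 3 + 4 + 2 = 9 ≤ 10, expected clicks 8 + 13 + 4 = 25.
slot 7 + slot 1: cost 4 + 2 = 6 ≤ 10, expected clicks 13 + 4 = 17.
Best is slot 4, slot 7, and slot 1 with total expected clicks 25.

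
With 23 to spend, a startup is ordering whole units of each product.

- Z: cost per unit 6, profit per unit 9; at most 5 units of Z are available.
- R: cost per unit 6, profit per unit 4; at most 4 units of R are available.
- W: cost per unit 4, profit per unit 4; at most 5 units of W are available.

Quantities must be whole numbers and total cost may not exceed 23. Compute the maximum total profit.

31

3×Z: cost 18 ≤ 23, profit 3·9 = 27.
3×Z and 1×W: cost 22 ≤ 23, profit 3·9 + 1·4 = 31.
Best is 31.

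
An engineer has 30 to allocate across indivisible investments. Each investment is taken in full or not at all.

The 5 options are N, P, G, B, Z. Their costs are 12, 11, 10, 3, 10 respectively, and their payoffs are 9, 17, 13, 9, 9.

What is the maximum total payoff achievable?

Allowing fractional choices, the relaxed optimum would be about 44.4, but investments are indivisible.
N + P + B: cost 12 + 11 + 3 = 26 ≤ 30, payoff 9 + 17 + 9 = 35.
P + B + Z: cost 11 + 3 + 10 = 24 ≤ 30, payoff 17 + 9 + 9 = 35.
P + G + B: cost 11 + 10 + 3 = 24 ≤ 30, payoff 17 + 13 + 9 = 39.
Best is P, G, and B with total payoff 39.

39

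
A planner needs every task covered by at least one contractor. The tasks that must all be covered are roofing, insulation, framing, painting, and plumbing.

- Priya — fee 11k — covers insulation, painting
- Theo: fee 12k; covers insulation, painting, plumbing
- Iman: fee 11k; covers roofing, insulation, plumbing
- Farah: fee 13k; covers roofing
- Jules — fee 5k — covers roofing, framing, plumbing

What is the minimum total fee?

16

Choose Priya and Jules: together they cover roofing, insulation, framing, painting, plumbing — every task.
Total fee: 11 + 5 = 16.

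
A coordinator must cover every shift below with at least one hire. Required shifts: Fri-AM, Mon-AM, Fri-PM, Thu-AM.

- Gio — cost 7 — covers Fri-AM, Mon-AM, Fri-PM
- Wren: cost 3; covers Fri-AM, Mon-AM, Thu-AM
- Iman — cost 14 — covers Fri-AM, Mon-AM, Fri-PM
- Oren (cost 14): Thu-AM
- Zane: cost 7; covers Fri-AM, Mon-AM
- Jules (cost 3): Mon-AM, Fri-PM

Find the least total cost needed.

Choose Wren and Jules: together they cover Fri-AM, Mon-AM, Fri-PM, Thu-AM — every shift.
Total cost: 3 + 3 = 6.
No cover costs less than 6.

6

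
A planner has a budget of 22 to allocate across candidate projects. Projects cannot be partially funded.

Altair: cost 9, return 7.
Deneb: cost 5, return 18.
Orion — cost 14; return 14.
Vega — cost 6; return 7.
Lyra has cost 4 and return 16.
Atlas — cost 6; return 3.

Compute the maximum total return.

Deneb + Vega + Lyra + Atlas: cost 5 + 6 + 4 + 6 = 21 ≤ 22, return 18 + 7 + 16 + 3 = 44.
Altair + Deneb + Lyra: cost 9 + 5 + 4 = 18 ≤ 22, return 7 + 18 + 16 = 41.
Deneb + Vega + Lyra: cost 5 + 6 + 4 = 15 ≤ 22, return 18 + 7 + 16 = 41.
Best is Deneb, Vega, Lyra, and Atlas with total return 44.

44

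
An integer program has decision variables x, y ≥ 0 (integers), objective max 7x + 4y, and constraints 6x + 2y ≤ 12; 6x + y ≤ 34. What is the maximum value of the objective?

24

(x,y)=(0,6) is feasible, giving 24.
(x,y)=(0,5) is feasible, giving 20.
No feasible integer point exceeds 24.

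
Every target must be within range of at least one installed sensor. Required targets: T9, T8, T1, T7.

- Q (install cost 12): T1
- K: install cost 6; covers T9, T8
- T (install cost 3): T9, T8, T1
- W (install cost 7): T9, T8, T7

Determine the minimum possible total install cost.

10

Choose T and W: together they cover T9, T8, T1, T7 — every target.
Total install cost: 3 + 7 = 10.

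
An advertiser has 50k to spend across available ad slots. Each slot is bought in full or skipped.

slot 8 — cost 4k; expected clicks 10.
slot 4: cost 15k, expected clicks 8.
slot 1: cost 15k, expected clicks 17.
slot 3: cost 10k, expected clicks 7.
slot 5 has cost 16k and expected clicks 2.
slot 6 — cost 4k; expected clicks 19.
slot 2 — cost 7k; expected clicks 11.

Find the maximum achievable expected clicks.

This is an integer program with binary decision variables.
Allowing fractional choices, the relaxed optimum would be about 69.3, but ad slots are indivisible.
slot 8 + slot 4 + slot 1 + slot 3 + slot 6: cost 4 + 15 + 15 + 10 + 4 = 48 ≤ 50, expected clicks 10 + 8 + 17 + 7 + 19 = 61.
slot 8 + slot 4 + slot 1 + slot 6 + slot 2: cost 4 + 15 + 15 + 4 + 7 = 45 ≤ 50, expected clicks 10 + 8 + 17 + 19 + 11 = 65.
slot 8 + slot 1 + slot 3 + slot 6 + slot 2: cost 4 + 15 + 10 + 4 + 7 = 40 ≤ 50, expected clicks 10 + 17 + 7 + 19 + 11 = 64.
Best is slot 8, slot 4, slot 1, slot 6, and slot 2 with total expected clicks 65.

65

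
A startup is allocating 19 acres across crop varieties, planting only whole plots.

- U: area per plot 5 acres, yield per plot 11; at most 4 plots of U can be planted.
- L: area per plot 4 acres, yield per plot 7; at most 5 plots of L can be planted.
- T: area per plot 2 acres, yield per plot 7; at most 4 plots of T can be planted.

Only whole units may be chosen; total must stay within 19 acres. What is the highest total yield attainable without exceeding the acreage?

50

This is a bounded integer knapsack.
T has the best ratio (7/2); taking only T gives at most 4×7 = 28 (stopped by the supply cap of 4).
Mixing does better — 2×U and 4×T: area 18 ≤ 19, yield 2·11 + 4·7 = 50.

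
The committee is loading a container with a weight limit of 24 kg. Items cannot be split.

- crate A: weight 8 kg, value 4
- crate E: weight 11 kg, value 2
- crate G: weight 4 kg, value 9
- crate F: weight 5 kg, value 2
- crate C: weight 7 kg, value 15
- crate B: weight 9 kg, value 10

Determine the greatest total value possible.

34

Allowing fractional choices, the relaxed optimum would be about 36.0, but items are indivisible.
crate G + crate C + crate B: weight 4 + 7 + 9 = 20 ≤ 24, value 9 + 15 + 10 = 34.
crate A + crate G + crate F + crate C: weight 8 + 4 + 5 + 7 = 24 ≤ 24, value 4 + 9 + 2 + 15 = 30.
crate A + crate C + crate B: weight 8 + 7 + 9 = 24 ≤ 24, value 4 + 15 + 10 = 29.
Best is crate G, crate C, and crate B with total value 34.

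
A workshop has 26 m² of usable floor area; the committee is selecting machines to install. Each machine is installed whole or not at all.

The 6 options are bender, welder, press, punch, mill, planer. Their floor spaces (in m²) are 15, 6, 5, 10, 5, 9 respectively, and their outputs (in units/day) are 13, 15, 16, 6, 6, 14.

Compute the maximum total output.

51

Treat it as a binary knapsack problem.
Take welder, press, mill, and planer: floor space 6 + 5 + 5 + 9 = 25 ≤ 26, output 15 + 16 + 6 + 14 = 51.
No other feasible combination does better.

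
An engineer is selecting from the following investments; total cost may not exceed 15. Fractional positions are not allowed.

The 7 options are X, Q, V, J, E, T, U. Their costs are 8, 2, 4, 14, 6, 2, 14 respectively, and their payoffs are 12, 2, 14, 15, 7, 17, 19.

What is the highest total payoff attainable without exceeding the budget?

43

Treat it as a binary knapsack problem.
X + V + T: cost 8 + 4 + 2 = 14 ≤ 15, payoff 12 + 14 + 17 = 43.
V + E + T: cost 4 + 6 + 2 = 12 ≤ 15, payoff 14 + 7 + 17 = 38.
Q + V + E + T: cost 2 + 4 + 6 + 2 = 14 ≤ 15, payoff 2 + 14 + 7 + 17 = 40.
Best is X, V, and T with total payoff 43.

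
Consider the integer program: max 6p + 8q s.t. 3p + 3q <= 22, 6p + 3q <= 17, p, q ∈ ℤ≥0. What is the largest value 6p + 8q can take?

(p,q)=(0,5) is feasible, giving 40.
(p,q)=(0,4) is feasible, giving 32.
The best lattice point is (0,5), giving 40.

40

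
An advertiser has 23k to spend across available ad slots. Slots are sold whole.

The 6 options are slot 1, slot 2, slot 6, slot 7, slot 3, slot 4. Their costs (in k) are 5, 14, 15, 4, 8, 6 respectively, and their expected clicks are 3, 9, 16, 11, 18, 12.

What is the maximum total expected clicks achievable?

44

Treat it as a binary knapsack problem.
Allowing fractional choices, the relaxed optimum would be about 46.3, but ad slots are indivisible.
slot 1 + slot 7 + slot 3 + slot 4: cost 5 + 4 + 8 + 6 = 23 ≤ 23, expected clicks 3 + 11 + 18 + 12 = 44.
slot 6 + slot 3: cost 15 + 8 = 23 ≤ 23, expected clicks 16 + 18 = 34.
slot 7 + slot 3 + slot 4: cost 4 + 8 + 6 = 18 ≤ 23, expected clicks 11 + 18 + 12 = 41.
Best is slot 1, slot 7, slot 3, and slot 4 with total expected clicks 44.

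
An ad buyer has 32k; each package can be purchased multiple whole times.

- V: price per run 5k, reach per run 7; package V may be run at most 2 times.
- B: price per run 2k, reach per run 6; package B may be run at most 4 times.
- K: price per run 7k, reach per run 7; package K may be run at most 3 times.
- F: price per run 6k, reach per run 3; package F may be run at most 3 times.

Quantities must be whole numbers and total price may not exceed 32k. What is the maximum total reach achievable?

52

This is a bounded integer knapsack.
2×V, 4×B, 1×K, and 1×F: price 31 ≤ 32, reach 2·7 + 4·6 + 1·7 + 1·3 = 48.
2×V, 4×B, and 2×K: price 32 ≤ 32, reach 2·7 + 4·6 + 2·7 = 52.
Best is 52.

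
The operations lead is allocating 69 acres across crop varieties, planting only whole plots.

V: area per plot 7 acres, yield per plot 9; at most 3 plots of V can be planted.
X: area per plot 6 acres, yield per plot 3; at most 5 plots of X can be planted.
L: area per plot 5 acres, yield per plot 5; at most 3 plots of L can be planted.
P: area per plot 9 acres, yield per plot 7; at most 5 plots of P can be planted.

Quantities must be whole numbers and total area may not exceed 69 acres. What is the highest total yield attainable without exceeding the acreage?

66

Take 3×V, 1×X, 3×L, and 3×P: area 69 ≤ 69, yield 3·9 + 1·3 + 3·5 + 3·7 = 66.
V has the best ratio (9/7) and is taken to its limit of 3; remaining capacity is filled optimally with the others.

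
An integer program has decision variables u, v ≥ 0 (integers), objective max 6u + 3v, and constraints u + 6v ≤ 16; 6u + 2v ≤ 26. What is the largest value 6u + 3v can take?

The continuous relaxation peaks at (3.65, 2.06) with value 28.06; rounding to a feasible lattice point costs some objective.
(u,v)=(4,1): 1·4+6·1=10≤16, 6·4+2·1=26≤26, objective 27.
(u,v)=(4,0): 1·4+6·0=4≤16, 6·4+2·0=24≤26, objective 24.
(u,v)=(3,2): 1·3+6·2=15≤16, 6·3+2·2=22≤26, objective 24.
The best lattice point is (4,1), giving 27.

27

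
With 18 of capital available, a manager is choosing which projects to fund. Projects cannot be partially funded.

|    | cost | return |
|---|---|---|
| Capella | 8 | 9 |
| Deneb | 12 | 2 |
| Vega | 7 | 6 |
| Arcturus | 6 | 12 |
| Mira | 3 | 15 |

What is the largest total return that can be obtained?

Capella + Arcturus + Mira: cost 8 + 6 + 3 = 17 ≤ 18, return 9 + 12 + 15 = 36.
Vega + Arcturus + Mira: cost 7 + 6 + 3 = 16 ≤ 18, return 6 + 12 + 15 = 33.
Best is Capella, Arcturus, and Mira with total return 36.

36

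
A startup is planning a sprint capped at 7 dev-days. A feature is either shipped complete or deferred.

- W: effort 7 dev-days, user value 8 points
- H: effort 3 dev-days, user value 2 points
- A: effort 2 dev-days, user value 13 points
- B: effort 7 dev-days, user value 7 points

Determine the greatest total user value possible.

Allowing fractional choices, the relaxed optimum would be about 18.7, but features are indivisible.
A: effort 2 ≤ 7, user value 13.
W: effort 7 ≤ 7, user value 8.
H + A: effort 3 + 2 = 5 ≤ 7, user value 2 + 13 = 15.
Best is H and A with total user value 15.

15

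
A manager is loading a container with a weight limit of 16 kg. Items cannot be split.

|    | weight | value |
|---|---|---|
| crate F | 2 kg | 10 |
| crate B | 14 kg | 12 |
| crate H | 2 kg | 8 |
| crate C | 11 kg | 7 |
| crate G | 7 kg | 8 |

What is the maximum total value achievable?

26

Allowing fractional choices, the relaxed optimum would be about 30.3, but items are indivisible.
crate F + crate H + crate C: weight 2 + 2 + 11 = 15 ≤ 16, value 10 + 8 + 7 = 25.
crate F + crate H + crate G: weight 2 + 2 + 7 = 11 ≤ 16, value 10 + 8 + 8 = 26.
crate F + crate B: weight 2 + 14 = 16 ≤ 16, value 10 + 12 = 22.
Best is crate F, crate H, and crate G with total value 26.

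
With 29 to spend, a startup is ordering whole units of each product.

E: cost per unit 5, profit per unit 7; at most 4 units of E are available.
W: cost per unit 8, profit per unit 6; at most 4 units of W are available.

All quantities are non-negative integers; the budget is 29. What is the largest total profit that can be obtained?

E has the best ratio (7/5); taking only E gives at most 4×7 = 28 (stopped by the supply cap of 4).
Mixing does better — 4×E and 1×W: cost 28 ≤ 29, profit 4·7 + 1·6 = 34.

34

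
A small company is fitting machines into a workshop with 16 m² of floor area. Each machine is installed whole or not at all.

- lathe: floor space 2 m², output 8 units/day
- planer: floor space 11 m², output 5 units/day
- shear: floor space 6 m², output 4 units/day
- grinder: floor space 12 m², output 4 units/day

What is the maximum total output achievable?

13

Treat it as a binary knapsack problem.
Allowing fractional choices, the relaxed optimum would be about 15.6, but machines are indivisible.
lathe + shear: floor space 2 + 6 = 8 ≤ 16, output 8 + 4 = 12.
lathe + planer: floor space 2 + 11 = 13 ≤ 16, output 8 + 5 = 13.
Best is lathe and planer with total output 13.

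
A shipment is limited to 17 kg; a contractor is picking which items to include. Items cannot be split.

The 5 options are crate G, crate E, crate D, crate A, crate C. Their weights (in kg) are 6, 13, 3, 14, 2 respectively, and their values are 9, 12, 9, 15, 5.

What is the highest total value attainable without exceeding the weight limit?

24

Take crate D and crate A: weight 3 + 14 = 17 ≤ 17, value 9 + 15 = 24.
No other feasible combination does better.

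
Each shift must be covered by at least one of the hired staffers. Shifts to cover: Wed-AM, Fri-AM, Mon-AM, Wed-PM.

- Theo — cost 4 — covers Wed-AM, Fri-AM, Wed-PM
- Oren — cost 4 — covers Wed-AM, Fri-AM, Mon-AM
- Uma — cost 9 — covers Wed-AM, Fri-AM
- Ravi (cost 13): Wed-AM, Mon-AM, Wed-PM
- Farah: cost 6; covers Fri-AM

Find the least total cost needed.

Choose Theo and Oren: together they cover Wed-AM, Fri-AM, Mon-AM, Wed-PM — every shift.
Total cost: 4 + 4 = 8.
No cover costs less than 8.

8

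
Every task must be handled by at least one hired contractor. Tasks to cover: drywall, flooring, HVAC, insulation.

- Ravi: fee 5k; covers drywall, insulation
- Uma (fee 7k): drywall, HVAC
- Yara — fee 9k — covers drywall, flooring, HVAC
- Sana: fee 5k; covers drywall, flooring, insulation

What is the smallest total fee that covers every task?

12

Choose Uma and Sana: together they cover drywall, flooring, HVAC, insulation — every task.
Total fee: 7 + 5 = 12.
No cover costs less than 12.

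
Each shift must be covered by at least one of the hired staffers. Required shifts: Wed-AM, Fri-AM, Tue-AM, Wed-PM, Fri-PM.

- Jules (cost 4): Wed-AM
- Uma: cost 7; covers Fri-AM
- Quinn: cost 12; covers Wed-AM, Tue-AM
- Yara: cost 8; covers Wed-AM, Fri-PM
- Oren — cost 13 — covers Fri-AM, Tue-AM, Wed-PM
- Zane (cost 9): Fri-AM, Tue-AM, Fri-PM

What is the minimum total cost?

This is a weighted set-cover instance.
The greedy cost-per-new-shift heuristic would pick Zane, Jules, and Oren for 26, but a cheaper cover exists.
Choose Yara and Oren: together they cover Wed-AM, Fri-AM, Tue-AM, Wed-PM, Fri-PM — every shift.
Total cost: 8 + 13 = 21.
No cover costs less than 21.

21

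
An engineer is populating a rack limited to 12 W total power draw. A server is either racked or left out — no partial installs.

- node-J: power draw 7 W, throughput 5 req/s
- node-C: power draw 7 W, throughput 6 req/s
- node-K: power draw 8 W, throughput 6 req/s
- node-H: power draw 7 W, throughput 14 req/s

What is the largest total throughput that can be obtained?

14

This is a 0-1 knapsack instance.
node-C: power draw 7 ≤ 12, throughput 6.
node-K: power draw 8 ≤ 12, throughput 6.
node-H: power draw 7 ≤ 12, throughput 14.
Best is node-H with total throughput 14.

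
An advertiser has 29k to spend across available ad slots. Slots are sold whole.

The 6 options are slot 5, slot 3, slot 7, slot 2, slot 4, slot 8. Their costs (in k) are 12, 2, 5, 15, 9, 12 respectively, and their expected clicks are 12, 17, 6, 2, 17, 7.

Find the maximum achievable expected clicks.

Take slot 5, slot 3, slot 7, and slot 4: cost 12 + 2 + 5 + 9 = 28 ≤ 29, expected clicks 12 + 17 + 6 + 17 = 52.
No other feasible combination does better.

52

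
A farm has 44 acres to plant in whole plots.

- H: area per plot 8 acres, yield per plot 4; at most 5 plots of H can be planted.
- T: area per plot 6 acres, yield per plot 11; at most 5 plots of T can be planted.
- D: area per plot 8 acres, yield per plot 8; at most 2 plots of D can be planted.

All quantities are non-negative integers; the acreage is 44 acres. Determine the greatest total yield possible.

63

Take 5×T and 1×D: area 38 ≤ 44, yield 5·11 + 1·8 = 63.
T has the best ratio (11/6) and is taken to its limit of 5; remaining capacity is filled optimally with the others.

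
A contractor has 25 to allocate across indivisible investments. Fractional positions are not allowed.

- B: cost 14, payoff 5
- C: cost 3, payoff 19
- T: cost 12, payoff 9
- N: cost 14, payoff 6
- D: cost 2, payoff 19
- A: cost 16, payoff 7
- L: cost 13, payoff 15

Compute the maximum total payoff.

53

Allowing fractional choices, the relaxed optimum would be about 58.2, but investments are indivisible.
C + D + A: cost 3 + 2 + 16 = 21 ≤ 25, payoff 19 + 19 + 7 = 45.
C + T + D: cost 3 + 12 + 2 = 17 ≤ 25, payoff 19 + 9 + 19 = 47.
C + D + L: cost 3 + 2 + 13 = 18 ≤ 25, payoff 19 + 19 + 15 = 53.
Best is C, D, and L with total payoff 53.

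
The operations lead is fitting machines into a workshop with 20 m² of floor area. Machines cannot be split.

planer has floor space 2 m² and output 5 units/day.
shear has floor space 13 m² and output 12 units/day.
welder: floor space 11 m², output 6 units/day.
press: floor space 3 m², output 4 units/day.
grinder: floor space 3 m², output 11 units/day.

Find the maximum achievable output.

28

shear + press + grinder: floor space 13 + 3 + 3 = 19 ≤ 20, output 12 + 4 + 11 = 27.
planer + shear + grinder: floor space 2 + 13 + 3 = 18 ≤ 20, output 5 + 12 + 11 = 28.
planer + welder + press + grinder: floor space 2 + 11 + 3 + 3 = 19 ≤ 20, output 5 + 6 + 4 + 11 = 26.
Best is planer, shear, and grinder with total output 28.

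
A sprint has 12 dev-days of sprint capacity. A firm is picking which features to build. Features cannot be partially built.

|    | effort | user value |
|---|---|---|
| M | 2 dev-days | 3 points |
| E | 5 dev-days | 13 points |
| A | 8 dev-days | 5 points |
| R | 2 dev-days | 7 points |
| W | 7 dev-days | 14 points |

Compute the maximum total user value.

27

E + W: effort 5 + 7 = 12 ≤ 12, user value 13 + 14 = 27.
M + R + W: effort 2 + 2 + 7 = 11 ≤ 12, user value 3 + 7 + 14 = 24.
Best is E and W with total user value 27.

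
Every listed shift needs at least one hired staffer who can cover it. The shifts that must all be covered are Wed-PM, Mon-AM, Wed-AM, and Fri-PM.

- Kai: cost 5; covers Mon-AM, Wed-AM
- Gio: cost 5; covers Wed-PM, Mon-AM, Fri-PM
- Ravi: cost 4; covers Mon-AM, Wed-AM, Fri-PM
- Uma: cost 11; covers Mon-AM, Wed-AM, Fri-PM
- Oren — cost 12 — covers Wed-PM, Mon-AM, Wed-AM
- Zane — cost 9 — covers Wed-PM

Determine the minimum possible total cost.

This is a weighted set-cover instance.
Choose Gio and Ravi: together they cover Wed-PM, Mon-AM, Wed-AM, Fri-PM — every shift.
Total cost: 5 + 4 = 9.
No cover costs less than 9.

9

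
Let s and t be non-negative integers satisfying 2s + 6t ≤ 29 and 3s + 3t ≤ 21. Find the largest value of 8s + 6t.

56

(s,t)=(7,0): 2·7+6·0=14≤29, 3·7+3·0=21≤21, objective 56.
(s,t)=(6,1): 2·6+6·1=18≤29, 3·6+3·1=21≤21, objective 54.
(s,t)=(6,0): 2·6+6·0=12≤29, 3·6+3·0=18≤21, objective 48.
No feasible integer point exceeds 56.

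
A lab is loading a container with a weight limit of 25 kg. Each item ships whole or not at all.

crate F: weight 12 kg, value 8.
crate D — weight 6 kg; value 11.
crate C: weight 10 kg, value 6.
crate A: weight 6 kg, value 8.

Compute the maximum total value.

This is a 0-1 knapsack instance.
Allowing fractional choices, the relaxed optimum would be about 27.6, but items are indivisible.
crate D + crate C + crate A: weight 6 + 10 + 6 = 22 ≤ 25, value 11 + 6 + 8 = 25.
crate F + crate D + crate A: weight 12 + 6 + 6 = 24 ≤ 25, value 8 + 11 + 8 = 27.
crate D + crate A: weight 6 + 6 = 12 ≤ 25, value 11 + 8 = 19.
Best is crate F, crate D, and crate A with total value 27.

27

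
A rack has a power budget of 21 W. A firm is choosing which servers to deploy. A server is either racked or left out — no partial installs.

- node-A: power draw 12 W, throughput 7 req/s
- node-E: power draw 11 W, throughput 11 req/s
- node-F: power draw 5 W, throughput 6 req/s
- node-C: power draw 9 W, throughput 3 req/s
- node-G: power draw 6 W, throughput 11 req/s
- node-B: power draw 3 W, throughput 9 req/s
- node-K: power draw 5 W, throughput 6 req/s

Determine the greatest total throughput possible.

32

node-E + node-G + node-B: power draw 11 + 6 + 3 = 20 ≤ 21, throughput 11 + 11 + 9 = 31.
node-A + node-G + node-B: power draw 12 + 6 + 3 = 21 ≤ 21, throughput 7 + 11 + 9 = 27.
node-F + node-G + node-B + node-K: power draw 5 + 6 + 3 + 5 = 19 ≤ 21, throughput 6 + 11 + 9 + 6 = 32.
Best is node-F, node-G, node-B, and node-K with total throughput 32.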